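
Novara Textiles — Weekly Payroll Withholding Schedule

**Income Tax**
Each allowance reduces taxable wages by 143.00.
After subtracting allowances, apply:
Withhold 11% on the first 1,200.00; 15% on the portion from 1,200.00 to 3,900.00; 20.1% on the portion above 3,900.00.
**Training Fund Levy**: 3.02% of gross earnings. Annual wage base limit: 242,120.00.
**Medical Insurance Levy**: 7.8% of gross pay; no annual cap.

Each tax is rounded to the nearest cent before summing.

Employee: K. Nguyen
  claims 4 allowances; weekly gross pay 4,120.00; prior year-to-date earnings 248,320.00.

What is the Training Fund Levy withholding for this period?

0.00

Training Fund Levy: YTD 248,320.00 ≥ cap 242,120.00 → 0.00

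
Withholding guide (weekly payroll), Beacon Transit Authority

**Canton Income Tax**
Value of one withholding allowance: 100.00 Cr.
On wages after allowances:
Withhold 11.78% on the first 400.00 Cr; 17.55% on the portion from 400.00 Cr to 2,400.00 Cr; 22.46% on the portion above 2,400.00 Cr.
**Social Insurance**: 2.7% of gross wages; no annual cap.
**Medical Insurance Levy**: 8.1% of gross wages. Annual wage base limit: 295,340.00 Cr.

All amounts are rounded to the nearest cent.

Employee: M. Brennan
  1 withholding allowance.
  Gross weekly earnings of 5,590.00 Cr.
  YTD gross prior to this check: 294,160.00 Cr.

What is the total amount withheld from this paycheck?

1,338.64 Cr

Canton Income Tax: taxable = 5,590.00 Cr − 1×100.00 Cr = 5,490.00 Cr
  398.12 Cr + 22.46% × (5,490.00 Cr − 2,400.00 Cr) = 398.12 Cr + 22.46% × 3,090.00 Cr = 1,092.13 Cr
Social Insurance: 2.7% × 5,590.00 Cr = 150.93 Cr
Medical Insurance Levy: cap 295,340.00 Cr − YTD 294,160.00 Cr = 1,180.00 Cr subject; 8.1% × 1,180.00 Cr = 95.58 Cr
Total: 1,092.13 Cr + 150.93 Cr + 95.58 Cr = 1,338.64 Cr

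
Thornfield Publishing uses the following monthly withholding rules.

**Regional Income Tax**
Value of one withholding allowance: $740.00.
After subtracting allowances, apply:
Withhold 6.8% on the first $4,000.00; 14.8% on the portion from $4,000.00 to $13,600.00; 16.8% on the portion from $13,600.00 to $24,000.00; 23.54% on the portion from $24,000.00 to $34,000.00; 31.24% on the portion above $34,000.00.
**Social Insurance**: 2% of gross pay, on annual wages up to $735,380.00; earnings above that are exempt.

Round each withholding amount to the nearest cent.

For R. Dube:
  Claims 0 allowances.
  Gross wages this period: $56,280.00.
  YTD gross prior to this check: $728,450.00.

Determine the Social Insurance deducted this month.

Social Insurance: cap $735,380.00 − YTD $728,450.00 = $6,930.00 subject; 2% × $6,930.00 = $138.60

$138.60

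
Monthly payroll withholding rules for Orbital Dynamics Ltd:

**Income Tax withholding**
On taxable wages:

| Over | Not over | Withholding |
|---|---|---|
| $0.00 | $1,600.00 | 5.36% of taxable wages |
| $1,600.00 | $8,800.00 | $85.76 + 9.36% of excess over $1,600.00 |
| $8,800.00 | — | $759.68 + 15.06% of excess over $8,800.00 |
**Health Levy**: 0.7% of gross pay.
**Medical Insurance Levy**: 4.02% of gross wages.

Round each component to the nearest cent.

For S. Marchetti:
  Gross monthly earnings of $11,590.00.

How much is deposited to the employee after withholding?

Income Tax: taxable = $11,590.00
  $759.68 + 15.06% × ($11,590.00 − $8,800.00) = $759.68 + 15.06% × $2,790.00 = $1,179.85
Health Levy: 0.7% × $11,590.00 = $81.13
Medical Insurance Levy: 4.02% × $11,590.00 = $465.92
Total withheld: $1,179.85 + $81.13 + $465.92 = $1,726.90
Net pay: $11,590.00 − $1,726.90 = $9,863.10

$9,863.10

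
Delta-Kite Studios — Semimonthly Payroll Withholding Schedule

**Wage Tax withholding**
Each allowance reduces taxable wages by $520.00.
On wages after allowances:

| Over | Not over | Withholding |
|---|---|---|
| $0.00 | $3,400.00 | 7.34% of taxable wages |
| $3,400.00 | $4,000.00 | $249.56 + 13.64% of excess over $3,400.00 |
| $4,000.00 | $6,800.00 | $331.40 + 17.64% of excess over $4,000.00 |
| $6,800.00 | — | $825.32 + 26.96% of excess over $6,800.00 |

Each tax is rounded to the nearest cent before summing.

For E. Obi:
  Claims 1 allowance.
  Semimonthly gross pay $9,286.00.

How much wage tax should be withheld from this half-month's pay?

Wage Tax: taxable = $9,286.00 − 1×$520.00 = $8,766.00
  $825.32 + 26.96% × ($8,766.00 − $6,800.00) = $825.32 + 26.96% × $1,966.00 = $1,355.35

$1,355.35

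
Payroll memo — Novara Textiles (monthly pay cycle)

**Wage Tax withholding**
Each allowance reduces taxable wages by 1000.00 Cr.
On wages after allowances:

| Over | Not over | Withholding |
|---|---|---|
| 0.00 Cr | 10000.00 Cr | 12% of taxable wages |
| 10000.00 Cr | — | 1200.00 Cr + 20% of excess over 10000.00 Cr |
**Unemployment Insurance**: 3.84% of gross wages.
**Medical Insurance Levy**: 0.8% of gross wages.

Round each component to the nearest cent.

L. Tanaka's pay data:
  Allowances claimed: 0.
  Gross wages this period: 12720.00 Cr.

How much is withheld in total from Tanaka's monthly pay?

2334.21 Cr

Wage Tax: taxable = 12720.00 Cr
  1200.00 Cr + 20% × (12720.00 Cr − 10000.00 Cr) = 1200.00 Cr + 20% × 2720.00 Cr = 1744.00 Cr
Unemployment Insurance: 3.84% × 12720.00 Cr = 488.45 Cr
Medical Insurance Levy: 0.8% × 12720.00 Cr = 101.76 Cr
Total: 1744.00 Cr + 488.45 Cr + 101.76 Cr = 2334.21 Cr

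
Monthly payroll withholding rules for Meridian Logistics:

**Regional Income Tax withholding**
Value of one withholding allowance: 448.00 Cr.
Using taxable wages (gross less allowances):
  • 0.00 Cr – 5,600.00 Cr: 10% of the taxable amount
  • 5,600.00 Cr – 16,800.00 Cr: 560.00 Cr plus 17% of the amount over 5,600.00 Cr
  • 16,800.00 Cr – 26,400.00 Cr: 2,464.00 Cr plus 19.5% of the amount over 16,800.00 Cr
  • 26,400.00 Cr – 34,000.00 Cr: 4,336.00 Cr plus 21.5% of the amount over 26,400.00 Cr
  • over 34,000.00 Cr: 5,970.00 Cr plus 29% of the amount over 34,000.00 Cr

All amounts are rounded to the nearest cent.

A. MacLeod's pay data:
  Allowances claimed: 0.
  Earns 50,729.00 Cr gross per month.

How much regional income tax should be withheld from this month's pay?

Regional Income Tax: taxable = 50,729.00 Cr
  5,970.00 Cr + 29% × (50,729.00 Cr − 34,000.00 Cr) = 5,970.00 Cr + 29% × 16,729.00 Cr = 10,821.41 Cr

10,821.41 Cr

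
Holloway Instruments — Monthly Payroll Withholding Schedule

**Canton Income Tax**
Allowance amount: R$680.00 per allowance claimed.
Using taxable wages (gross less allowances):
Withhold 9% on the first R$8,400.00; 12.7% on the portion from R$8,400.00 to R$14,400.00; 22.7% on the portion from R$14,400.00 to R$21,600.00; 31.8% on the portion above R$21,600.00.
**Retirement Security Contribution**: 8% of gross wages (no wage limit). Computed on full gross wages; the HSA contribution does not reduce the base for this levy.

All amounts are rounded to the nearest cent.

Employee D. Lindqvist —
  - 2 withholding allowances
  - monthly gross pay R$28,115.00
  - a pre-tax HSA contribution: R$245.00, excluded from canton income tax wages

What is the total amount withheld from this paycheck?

Canton Income Tax: taxable = R$28,115.00 − R$245.00 − 2×R$680.00 = R$26,510.00
  R$3,152.40 + 31.8% × (R$26,510.00 − R$21,600.00) = R$3,152.40 + 31.8% × R$4,910.00 = R$4,713.78
Retirement Security Contribution: 8% × R$28,115.00 = R$2,249.20
Total: R$4,713.78 + R$2,249.20 = R$6,962.98

R$6,962.98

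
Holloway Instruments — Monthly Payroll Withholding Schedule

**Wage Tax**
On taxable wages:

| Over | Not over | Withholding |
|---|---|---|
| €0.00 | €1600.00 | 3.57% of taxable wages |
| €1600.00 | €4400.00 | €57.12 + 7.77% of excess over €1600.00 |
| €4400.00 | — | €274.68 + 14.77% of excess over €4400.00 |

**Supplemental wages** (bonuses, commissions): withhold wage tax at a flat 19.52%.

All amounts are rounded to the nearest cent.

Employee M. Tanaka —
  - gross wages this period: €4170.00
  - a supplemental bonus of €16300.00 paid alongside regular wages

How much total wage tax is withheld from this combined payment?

€3438.57

Wage Tax: taxable = €4170.00
  €57.12 + 7.77% × (€4170.00 − €1600.00) = €57.12 + 7.77% × €2570.00 = €256.81
Supplemental (19.52% flat on bonus): 19.52% × €16300.00 = €3181.76
Total wage tax: €256.81 + €3181.76 = €3438.57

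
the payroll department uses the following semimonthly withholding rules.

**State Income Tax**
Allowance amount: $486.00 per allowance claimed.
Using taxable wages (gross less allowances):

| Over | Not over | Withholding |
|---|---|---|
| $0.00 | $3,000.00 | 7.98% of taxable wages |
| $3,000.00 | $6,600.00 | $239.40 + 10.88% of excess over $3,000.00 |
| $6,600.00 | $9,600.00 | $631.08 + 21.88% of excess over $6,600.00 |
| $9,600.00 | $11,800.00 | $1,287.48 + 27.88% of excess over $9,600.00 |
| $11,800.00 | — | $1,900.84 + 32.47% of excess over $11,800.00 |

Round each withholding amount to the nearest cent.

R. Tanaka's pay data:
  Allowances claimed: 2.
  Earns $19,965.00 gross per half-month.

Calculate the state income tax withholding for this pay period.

State Income Tax: taxable = $19,965.00 − 2×$486.00 = $18,993.00
  $1,900.84 + 32.47% × ($18,993.00 − $11,800.00) = $1,900.84 + 32.47% × $7,193.00 = $4,236.41

$4,236.41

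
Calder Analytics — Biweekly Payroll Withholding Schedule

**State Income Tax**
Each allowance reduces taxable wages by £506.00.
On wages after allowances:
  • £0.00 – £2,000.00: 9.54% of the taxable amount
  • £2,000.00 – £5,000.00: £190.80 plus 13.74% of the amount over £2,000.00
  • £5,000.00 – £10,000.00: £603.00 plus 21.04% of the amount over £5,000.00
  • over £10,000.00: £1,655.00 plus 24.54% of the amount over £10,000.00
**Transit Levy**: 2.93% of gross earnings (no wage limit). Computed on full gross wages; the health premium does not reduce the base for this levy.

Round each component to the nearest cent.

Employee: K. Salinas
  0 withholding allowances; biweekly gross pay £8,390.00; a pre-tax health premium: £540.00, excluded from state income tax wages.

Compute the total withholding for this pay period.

£1,448.47

State Income Tax: taxable = £8,390.00 − £540.00 = £7,850.00
  £603.00 + 21.04% × (£7,850.00 − £5,000.00) = £603.00 + 21.04% × £2,850.00 = £1,202.64
Transit Levy: 2.93% × £8,390.00 = £245.83
Total: £1,202.64 + £245.83 = £1,448.47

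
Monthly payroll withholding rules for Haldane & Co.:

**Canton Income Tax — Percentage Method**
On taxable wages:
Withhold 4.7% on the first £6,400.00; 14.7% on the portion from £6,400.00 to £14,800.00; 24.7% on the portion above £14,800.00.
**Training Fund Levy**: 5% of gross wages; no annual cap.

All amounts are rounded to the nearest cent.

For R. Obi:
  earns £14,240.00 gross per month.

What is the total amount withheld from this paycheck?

Canton Income Tax: taxable = £14,240.00
  £300.80 + 14.7% × (£14,240.00 − £6,400.00) = £300.80 + 14.7% × £7,840.00 = £1,453.28
Training Fund Levy: 5% × £14,240.00 = £712.00
Total: £1,453.28 + £712.00 = £2,165.28

£2,165.28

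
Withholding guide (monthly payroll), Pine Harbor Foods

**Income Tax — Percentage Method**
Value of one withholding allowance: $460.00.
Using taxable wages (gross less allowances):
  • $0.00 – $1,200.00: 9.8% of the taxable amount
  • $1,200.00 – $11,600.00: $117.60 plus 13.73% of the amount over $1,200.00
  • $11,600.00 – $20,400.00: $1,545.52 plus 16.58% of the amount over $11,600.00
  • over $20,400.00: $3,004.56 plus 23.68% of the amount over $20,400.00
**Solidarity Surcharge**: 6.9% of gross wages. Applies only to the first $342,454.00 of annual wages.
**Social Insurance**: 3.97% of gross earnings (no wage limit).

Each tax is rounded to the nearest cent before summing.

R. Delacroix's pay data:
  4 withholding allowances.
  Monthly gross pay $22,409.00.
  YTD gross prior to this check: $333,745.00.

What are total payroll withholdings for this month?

Income Tax: taxable = $22,409.00 − 4×$460.00 = $20,569.00
  $3,004.56 + 23.68% × ($20,569.00 − $20,400.00) = $3,004.56 + 23.68% × $169.00 = $3,044.58
Solidarity Surcharge: cap $342,454.00 − YTD $333,745.00 = $8,709.00 subject; 6.9% × $8,709.00 = $600.92
Social Insurance: 3.97% × $22,409.00 = $889.64
Total: $3,044.58 + $600.92 + $889.64 = $4,535.14

$4,535.14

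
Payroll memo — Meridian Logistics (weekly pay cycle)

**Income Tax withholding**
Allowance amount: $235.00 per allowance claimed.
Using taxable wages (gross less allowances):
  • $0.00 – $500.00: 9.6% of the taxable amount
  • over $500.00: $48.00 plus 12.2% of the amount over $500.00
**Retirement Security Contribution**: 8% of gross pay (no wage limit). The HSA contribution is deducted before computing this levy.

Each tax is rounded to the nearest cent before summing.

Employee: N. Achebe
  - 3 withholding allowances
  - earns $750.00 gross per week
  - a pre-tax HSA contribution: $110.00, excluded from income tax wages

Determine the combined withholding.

$51.20

Income Tax: taxable = $750.00 − $110.00 − 3×$235.00 = $-65.00
  Taxable ≤ 0 → $0.00
Retirement Security Contribution: 8% × $640.00 = $51.20
Total: $0.00 + $51.20 = $51.20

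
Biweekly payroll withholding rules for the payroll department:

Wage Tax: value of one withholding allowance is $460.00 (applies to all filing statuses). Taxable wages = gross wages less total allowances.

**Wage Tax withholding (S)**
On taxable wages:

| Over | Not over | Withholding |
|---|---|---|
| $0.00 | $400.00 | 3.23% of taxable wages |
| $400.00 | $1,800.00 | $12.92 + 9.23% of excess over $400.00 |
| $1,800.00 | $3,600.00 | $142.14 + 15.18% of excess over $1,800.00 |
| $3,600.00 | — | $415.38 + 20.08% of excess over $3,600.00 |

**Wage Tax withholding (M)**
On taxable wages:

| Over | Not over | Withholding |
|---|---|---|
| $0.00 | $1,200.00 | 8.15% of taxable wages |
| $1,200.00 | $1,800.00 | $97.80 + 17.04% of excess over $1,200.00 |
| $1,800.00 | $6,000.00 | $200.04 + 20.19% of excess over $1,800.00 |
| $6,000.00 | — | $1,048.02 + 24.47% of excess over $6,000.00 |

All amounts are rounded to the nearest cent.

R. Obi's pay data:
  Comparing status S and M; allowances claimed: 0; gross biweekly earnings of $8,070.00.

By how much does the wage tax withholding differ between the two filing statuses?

Wage Tax (S): taxable = $8,070.00
  $415.38 + 20.08% × ($8,070.00 − $3,600.00) = $415.38 + 20.08% × $4,470.00 = $1,312.96
Wage Tax (M): taxable = $8,070.00
  $1,048.02 + 24.47% × ($8,070.00 − $6,000.00) = $1,048.02 + 24.47% × $2,070.00 = $1,554.55
Difference: |$1,312.96 − $1,554.55| = $241.59 (higher under M)

$241.59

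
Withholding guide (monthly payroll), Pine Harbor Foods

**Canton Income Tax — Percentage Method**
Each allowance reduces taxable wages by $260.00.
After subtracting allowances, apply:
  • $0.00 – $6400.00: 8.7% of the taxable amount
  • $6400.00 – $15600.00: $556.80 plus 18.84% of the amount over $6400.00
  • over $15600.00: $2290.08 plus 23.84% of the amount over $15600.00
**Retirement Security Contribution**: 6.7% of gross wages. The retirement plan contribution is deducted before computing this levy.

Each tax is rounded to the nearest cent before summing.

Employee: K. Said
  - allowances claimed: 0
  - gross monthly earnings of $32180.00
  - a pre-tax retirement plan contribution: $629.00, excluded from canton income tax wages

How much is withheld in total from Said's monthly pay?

Canton Income Tax: taxable = $32180.00 − $629.00 = $31551.00
  $2290.08 + 23.84% × ($31551.00 − $15600.00) = $2290.08 + 23.84% × $15951.00 = $6092.80
Retirement Security Contribution: 6.7% × $31551.00 = $2113.92
Total: $6092.80 + $2113.92 = $8206.72

$8206.72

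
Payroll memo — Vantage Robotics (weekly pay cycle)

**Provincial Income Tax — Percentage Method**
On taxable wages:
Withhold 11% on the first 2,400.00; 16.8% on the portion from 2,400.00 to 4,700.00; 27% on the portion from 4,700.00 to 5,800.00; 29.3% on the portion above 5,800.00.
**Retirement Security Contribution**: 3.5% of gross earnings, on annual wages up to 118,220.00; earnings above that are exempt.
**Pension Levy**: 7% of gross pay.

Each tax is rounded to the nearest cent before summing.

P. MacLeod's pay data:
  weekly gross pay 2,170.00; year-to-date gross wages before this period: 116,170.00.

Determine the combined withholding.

462.35

Provincial Income Tax: taxable = 2,170.00
  11% × 2,170.00 = 238.70
Retirement Security Contribution: cap 118,220.00 − YTD 116,170.00 = 2,050.00 subject; 3.5% × 2,050.00 = 71.75
Pension Levy: 7% × 2,170.00 = 151.90
Total: 238.70 + 71.75 + 151.90 = 462.35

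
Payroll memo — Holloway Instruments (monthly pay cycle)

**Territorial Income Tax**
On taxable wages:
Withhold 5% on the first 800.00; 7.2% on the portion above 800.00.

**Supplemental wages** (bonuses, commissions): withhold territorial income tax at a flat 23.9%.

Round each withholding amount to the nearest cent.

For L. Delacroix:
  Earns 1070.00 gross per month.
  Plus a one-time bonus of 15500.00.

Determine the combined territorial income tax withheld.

3763.94

Territorial Income Tax: taxable = 1070.00
  40.00 + 7.2% × (1070.00 − 800.00) = 40.00 + 7.2% × 270.00 = 59.44
Supplemental (23.9% flat on bonus): 23.9% × 15500.00 = 3704.50
Total territorial income tax: 59.44 + 3704.50 = 3763.94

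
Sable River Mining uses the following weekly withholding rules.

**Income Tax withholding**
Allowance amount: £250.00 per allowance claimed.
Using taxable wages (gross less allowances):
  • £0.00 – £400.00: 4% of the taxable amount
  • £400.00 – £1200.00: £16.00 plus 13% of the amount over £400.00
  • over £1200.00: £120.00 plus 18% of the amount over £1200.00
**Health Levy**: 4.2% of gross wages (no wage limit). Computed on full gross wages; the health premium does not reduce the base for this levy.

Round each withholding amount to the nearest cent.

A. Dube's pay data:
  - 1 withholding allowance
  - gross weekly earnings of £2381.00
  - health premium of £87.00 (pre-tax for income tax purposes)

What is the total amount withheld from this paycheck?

Income Tax: taxable = £2381.00 − £87.00 − 1×£250.00 = £2044.00
  £120.00 + 18% × (£2044.00 − £1200.00) = £120.00 + 18% × £844.00 = £271.92
Health Levy: 4.2% × £2381.00 = £100.00
Total: £271.92 + £100.00 = £371.92

£371.92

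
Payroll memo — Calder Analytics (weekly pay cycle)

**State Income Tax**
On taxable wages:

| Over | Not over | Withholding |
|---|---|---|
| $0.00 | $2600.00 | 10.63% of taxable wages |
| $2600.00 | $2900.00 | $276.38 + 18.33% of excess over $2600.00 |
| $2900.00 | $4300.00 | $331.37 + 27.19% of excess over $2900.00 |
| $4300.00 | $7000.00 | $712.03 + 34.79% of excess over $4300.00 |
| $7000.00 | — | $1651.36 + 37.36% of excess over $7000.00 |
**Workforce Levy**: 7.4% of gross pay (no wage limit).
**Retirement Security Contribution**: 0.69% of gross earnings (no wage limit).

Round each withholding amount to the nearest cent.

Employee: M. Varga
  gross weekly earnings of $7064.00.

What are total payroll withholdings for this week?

State Income Tax: taxable = $7064.00
  $1651.36 + 37.36% × ($7064.00 − $7000.00) = $1651.36 + 37.36% × $64.00 = $1675.27
Workforce Levy: 7.4% × $7064.00 = $522.74
Retirement Security Contribution: 0.69% × $7064.00 = $48.74
Total: $1675.27 + $522.74 + $48.74 = $2246.75

$2246.75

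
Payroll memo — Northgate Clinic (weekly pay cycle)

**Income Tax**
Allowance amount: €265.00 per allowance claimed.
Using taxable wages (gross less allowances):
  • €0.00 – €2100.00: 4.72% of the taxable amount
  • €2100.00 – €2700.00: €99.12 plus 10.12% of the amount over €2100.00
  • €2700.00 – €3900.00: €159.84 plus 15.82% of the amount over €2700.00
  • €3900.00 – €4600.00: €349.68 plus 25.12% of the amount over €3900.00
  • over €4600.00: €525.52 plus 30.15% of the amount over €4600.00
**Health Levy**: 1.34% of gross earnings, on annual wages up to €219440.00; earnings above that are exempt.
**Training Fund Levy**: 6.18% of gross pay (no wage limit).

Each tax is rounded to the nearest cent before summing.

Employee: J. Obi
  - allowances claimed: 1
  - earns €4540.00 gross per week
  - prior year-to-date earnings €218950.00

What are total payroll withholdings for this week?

€731.02

Income Tax: taxable = €4540.00 − 1×€265.00 = €4275.00
  €349.68 + 25.12% × (€4275.00 − €3900.00) = €349.68 + 25.12% × €375.00 = €443.88
Health Levy: cap €219440.00 − YTD €218950.00 = €490.00 subject; 1.34% × €490.00 = €6.57
Training Fund Levy: 6.18% × €4540.00 = €280.57
Total: €443.88 + €6.57 + €280.57 = €731.02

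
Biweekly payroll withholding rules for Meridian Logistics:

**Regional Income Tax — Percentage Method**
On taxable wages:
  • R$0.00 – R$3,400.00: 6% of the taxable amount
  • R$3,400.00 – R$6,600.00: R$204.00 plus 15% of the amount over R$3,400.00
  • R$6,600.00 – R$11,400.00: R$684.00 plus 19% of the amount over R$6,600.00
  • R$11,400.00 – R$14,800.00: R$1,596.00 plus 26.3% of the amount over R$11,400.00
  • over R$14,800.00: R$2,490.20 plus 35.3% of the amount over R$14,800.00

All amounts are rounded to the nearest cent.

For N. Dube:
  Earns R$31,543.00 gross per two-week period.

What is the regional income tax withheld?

R$8,400.48

Regional Income Tax: taxable = R$31,543.00
  R$2,490.20 + 35.3% × (R$31,543.00 − R$14,800.00) = R$2,490.20 + 35.3% × R$16,743.00 = R$8,400.48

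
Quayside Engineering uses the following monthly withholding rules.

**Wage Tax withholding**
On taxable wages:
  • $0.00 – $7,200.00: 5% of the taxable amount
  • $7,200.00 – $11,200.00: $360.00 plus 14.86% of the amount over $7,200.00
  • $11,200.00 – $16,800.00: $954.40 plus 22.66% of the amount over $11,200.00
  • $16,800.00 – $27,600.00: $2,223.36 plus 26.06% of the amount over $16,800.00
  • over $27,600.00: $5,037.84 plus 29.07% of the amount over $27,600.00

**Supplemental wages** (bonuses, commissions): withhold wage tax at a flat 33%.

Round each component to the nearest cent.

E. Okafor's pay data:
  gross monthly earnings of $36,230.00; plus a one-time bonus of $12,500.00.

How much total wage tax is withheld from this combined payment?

$11,671.58

Wage Tax: taxable = $36,230.00
  $5,037.84 + 29.07% × ($36,230.00 − $27,600.00) = $5,037.84 + 29.07% × $8,630.00 = $7,546.58
Supplemental (33% flat on bonus): 33% × $12,500.00 = $4,125.00
Total wage tax: $7,546.58 + $4,125.00 = $11,671.58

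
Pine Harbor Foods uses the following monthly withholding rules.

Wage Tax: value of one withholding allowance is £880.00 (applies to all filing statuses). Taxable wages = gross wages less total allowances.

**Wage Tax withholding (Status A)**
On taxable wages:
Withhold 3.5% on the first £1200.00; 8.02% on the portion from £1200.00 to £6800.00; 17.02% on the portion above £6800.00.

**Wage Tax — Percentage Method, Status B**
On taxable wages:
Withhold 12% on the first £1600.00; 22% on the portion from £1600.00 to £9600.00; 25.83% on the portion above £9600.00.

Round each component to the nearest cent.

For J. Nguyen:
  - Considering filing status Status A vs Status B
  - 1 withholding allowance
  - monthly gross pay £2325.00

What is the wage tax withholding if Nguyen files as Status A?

Wage Tax (Status A): taxable = £2325.00 − 1×£880.00 = £1445.00
  £42.00 + 8.02% × (£1445.00 − £1200.00) = £42.00 + 8.02% × £245.00 = £61.65

£61.65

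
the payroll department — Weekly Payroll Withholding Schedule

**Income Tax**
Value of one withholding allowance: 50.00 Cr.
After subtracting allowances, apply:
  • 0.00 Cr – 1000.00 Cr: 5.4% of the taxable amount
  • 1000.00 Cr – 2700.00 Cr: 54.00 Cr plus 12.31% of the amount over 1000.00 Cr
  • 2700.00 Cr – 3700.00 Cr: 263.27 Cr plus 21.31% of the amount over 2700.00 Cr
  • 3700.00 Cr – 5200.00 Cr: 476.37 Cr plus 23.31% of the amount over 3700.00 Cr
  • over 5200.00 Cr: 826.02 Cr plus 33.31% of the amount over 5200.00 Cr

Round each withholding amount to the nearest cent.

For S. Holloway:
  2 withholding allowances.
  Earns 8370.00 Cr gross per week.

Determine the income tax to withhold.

1848.64 Cr

Income Tax: taxable = 8370.00 Cr − 2×50.00 Cr = 8270.00 Cr
  826.02 Cr + 33.31% × (8270.00 Cr − 5200.00 Cr) = 826.02 Cr + 33.31% × 3070.00 Cr = 1848.64 Cr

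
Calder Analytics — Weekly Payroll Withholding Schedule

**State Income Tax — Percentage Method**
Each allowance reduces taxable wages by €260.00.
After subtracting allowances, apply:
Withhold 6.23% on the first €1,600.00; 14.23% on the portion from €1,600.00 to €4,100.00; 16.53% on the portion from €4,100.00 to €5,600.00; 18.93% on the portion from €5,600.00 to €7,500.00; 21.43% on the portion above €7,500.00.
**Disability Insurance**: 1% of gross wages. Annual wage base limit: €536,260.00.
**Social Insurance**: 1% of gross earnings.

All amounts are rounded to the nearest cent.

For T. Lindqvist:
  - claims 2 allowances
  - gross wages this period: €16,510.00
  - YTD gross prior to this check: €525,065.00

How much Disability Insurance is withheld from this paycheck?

Disability Insurance: cap €536,260.00 − YTD €525,065.00 = €11,195.00 subject; 1% × €11,195.00 = €111.95

€111.95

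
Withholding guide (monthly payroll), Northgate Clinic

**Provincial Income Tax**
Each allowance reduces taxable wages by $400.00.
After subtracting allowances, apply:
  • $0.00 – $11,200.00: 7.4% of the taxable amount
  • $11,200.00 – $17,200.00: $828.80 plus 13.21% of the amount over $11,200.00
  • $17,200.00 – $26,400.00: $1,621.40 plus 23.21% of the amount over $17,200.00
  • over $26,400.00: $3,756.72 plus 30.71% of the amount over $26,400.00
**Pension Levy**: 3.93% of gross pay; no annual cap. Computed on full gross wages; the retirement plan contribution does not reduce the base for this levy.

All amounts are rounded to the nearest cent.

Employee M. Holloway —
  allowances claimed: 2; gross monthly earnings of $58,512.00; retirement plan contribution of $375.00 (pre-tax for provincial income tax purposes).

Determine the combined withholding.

Provincial Income Tax: taxable = $58,512.00 − $375.00 − 2×$400.00 = $57,337.00
  $3,756.72 + 30.71% × ($57,337.00 − $26,400.00) = $3,756.72 + 30.71% × $30,937.00 = $13,257.47
Pension Levy: 3.93% × $58,512.00 = $2,299.52
Total: $13,257.47 + $2,299.52 = $15,556.99

$15,556.99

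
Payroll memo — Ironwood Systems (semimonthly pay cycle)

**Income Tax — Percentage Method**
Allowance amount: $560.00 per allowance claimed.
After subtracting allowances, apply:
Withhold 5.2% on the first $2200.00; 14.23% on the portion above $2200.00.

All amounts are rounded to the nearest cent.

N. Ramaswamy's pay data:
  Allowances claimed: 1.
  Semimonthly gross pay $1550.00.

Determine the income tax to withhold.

$51.48

Income Tax: taxable = $1550.00 − 1×$560.00 = $990.00
  5.2% × $990.00 = $51.48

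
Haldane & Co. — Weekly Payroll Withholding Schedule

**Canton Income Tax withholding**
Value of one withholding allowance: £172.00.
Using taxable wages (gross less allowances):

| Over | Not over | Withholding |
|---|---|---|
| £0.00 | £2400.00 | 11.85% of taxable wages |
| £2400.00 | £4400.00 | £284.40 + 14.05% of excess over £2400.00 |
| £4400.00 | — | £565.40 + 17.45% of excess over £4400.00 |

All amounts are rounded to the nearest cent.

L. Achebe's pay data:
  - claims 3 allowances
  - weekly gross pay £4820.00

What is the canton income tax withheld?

Canton Income Tax: taxable = £4820.00 − 3×£172.00 = £4304.00
  £284.40 + 14.05% × (£4304.00 − £2400.00) = £284.40 + 14.05% × £1904.00 = £551.91

£551.91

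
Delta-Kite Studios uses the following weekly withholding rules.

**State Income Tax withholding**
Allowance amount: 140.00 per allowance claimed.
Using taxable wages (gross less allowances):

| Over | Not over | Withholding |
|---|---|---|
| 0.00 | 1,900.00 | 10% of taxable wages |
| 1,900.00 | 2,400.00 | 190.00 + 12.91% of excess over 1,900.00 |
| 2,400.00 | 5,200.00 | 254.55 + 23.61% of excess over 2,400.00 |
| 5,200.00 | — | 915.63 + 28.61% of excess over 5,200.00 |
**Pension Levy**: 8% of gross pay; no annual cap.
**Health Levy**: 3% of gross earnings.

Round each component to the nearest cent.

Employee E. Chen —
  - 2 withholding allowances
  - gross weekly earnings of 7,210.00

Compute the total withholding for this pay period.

2,203.68

State Income Tax: taxable = 7,210.00 − 2×140.00 = 6,930.00
  915.63 + 28.61% × (6,930.00 − 5,200.00) = 915.63 + 28.61% × 1,730.00 = 1,410.58
Pension Levy: 8% × 7,210.00 = 576.80
Health Levy: 3% × 7,210.00 = 216.30
Total: 1,410.58 + 576.80 + 216.30 = 2,203.68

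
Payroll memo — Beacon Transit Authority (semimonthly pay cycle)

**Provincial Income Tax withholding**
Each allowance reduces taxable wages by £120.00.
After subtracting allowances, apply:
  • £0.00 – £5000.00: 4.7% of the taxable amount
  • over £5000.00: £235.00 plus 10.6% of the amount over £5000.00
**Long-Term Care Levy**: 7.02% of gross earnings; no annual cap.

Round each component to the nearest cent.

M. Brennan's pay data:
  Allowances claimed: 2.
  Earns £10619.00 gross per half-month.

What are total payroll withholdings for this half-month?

Provincial Income Tax: taxable = £10619.00 − 2×£120.00 = £10379.00
  £235.00 + 10.6% × (£10379.00 − £5000.00) = £235.00 + 10.6% × £5379.00 = £805.17
Long-Term Care Levy: 7.02% × £10619.00 = £745.45
Total: £805.17 + £745.45 = £1550.62

£1550.62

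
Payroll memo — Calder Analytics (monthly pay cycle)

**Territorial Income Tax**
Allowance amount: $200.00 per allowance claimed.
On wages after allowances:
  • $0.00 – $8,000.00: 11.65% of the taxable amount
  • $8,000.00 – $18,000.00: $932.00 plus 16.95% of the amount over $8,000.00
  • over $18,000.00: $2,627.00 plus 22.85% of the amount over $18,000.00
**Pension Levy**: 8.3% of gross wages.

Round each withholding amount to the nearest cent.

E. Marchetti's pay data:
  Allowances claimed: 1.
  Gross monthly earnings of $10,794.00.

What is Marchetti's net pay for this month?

$8,526.42

Territorial Income Tax: taxable = $10,794.00 − 1×$200.00 = $10,594.00
  $932.00 + 16.95% × ($10,594.00 − $8,000.00) = $932.00 + 16.95% × $2,594.00 = $1,371.68
Pension Levy: 8.3% × $10,794.00 = $895.90
Total withheld: $1,371.68 + $895.90 = $2,267.58
Net pay: $10,794.00 − $2,267.58 = $8,526.42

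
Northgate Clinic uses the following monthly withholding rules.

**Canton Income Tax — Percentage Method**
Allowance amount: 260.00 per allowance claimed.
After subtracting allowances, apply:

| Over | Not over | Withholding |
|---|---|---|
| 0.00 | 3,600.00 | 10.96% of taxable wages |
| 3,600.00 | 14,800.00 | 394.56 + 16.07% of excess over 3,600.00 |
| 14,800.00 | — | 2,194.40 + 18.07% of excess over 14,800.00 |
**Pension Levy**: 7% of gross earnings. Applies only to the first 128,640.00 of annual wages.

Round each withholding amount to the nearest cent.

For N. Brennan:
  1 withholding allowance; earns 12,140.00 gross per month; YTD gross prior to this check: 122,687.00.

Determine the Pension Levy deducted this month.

Pension Levy: cap 128,640.00 − YTD 122,687.00 = 5,953.00 subject; 7% × 5,953.00 = 416.71

416.71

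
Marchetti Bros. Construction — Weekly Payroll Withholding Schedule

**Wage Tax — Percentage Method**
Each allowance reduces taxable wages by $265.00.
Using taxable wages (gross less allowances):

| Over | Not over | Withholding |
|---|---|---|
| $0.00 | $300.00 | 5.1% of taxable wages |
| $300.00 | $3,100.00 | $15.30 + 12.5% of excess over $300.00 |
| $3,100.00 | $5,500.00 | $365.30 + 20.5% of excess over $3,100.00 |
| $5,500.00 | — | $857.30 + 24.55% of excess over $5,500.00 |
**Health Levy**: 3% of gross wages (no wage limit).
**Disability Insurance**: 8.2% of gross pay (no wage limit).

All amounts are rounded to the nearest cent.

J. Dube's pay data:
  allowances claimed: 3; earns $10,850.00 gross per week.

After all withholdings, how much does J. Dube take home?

$7,659.25

Wage Tax: taxable = $10,850.00 − 3×$265.00 = $10,055.00
  $857.30 + 24.55% × ($10,055.00 − $5,500.00) = $857.30 + 24.55% × $4,555.00 = $1,975.55
Health Levy: 3% × $10,850.00 = $325.50
Disability Insurance: 8.2% × $10,850.00 = $889.70
Total withheld: $1,975.55 + $325.50 + $889.70 = $3,190.75
Net pay: $10,850.00 − $3,190.75 = $7,659.25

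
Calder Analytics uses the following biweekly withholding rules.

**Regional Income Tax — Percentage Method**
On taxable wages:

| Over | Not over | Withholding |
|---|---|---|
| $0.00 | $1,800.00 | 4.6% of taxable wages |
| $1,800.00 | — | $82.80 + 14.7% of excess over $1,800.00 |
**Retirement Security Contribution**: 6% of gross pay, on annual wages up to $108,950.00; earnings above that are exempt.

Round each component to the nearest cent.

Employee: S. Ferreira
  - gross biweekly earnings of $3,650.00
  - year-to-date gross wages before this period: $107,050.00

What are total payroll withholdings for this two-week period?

Regional Income Tax: taxable = $3,650.00
  $82.80 + 14.7% × ($3,650.00 − $1,800.00) = $82.80 + 14.7% × $1,850.00 = $354.75
Retirement Security Contribution: cap $108,950.00 − YTD $107,050.00 = $1,900.00 subject; 6% × $1,900.00 = $114.00
Total: $354.75 + $114.00 = $468.75

$468.75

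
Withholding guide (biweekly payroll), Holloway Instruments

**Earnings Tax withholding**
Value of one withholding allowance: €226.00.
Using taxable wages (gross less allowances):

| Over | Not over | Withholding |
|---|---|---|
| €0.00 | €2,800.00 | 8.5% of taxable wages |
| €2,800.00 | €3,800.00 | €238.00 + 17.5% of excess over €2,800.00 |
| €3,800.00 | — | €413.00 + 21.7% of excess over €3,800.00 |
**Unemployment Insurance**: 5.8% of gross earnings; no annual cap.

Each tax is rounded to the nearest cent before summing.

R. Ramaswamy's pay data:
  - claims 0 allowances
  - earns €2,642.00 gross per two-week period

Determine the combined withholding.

Earnings Tax: taxable = €2,642.00
  8.5% × €2,642.00 = €224.57
Unemployment Insurance: 5.8% × €2,642.00 = €153.24
Total: €224.57 + €153.24 = €377.81

€377.81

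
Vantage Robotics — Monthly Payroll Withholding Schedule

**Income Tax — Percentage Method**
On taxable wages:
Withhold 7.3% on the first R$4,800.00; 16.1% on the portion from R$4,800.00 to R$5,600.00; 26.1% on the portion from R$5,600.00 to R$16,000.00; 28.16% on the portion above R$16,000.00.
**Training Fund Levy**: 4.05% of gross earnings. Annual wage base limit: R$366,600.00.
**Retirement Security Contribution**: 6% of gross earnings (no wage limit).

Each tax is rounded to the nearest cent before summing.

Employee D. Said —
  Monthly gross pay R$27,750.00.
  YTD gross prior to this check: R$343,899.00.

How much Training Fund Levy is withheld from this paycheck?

Training Fund Levy: cap R$366,600.00 − YTD R$343,899.00 = R$22,701.00 subject; 4.05% × R$22,701.00 = R$919.39

R$919.39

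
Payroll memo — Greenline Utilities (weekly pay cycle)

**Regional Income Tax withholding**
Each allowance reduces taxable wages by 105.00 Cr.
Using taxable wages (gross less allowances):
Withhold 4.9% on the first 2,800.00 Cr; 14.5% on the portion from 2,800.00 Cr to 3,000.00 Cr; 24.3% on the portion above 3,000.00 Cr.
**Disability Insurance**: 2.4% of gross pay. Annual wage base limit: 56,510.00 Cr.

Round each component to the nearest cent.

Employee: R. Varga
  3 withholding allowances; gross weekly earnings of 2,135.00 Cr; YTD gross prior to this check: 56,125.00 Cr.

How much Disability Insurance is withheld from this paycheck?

9.24 Cr

Disability Insurance: cap 56,510.00 Cr − YTD 56,125.00 Cr = 385.00 Cr subject; 2.4% × 385.00 Cr = 9.24 Cr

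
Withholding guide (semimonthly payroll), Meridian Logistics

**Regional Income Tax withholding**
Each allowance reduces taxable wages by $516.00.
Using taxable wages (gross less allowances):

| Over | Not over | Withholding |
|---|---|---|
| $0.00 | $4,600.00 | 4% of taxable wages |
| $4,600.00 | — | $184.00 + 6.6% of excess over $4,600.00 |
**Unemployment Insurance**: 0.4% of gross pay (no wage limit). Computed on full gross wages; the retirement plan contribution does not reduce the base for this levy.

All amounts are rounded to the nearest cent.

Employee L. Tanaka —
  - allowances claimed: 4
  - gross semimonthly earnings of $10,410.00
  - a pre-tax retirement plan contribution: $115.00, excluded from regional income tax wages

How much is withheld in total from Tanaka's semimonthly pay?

$465.29

Regional Income Tax: taxable = $10,410.00 − $115.00 − 4×$516.00 = $8,231.00
  $184.00 + 6.6% × ($8,231.00 − $4,600.00) = $184.00 + 6.6% × $3,631.00 = $423.65
Unemployment Insurance: 0.4% × $10,410.00 = $41.64
Total: $423.65 + $41.64 = $465.29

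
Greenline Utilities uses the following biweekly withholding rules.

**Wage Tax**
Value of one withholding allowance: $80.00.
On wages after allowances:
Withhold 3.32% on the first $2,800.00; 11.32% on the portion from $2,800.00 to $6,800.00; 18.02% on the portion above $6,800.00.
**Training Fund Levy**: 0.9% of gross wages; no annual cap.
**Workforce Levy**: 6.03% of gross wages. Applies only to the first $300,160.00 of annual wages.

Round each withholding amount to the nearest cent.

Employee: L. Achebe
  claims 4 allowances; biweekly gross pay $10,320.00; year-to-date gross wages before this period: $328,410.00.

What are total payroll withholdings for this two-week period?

Wage Tax: taxable = $10,320.00 − 4×$80.00 = $10,000.00
  $545.76 + 18.02% × ($10,000.00 − $6,800.00) = $545.76 + 18.02% × $3,200.00 = $1,122.40
Training Fund Levy: 0.9% × $10,320.00 = $92.88
Workforce Levy: YTD $328,410.00 ≥ cap $300,160.00 → $0.00
Total: $1,122.40 + $92.88 + $0.00 = $1,215.28

$1,215.28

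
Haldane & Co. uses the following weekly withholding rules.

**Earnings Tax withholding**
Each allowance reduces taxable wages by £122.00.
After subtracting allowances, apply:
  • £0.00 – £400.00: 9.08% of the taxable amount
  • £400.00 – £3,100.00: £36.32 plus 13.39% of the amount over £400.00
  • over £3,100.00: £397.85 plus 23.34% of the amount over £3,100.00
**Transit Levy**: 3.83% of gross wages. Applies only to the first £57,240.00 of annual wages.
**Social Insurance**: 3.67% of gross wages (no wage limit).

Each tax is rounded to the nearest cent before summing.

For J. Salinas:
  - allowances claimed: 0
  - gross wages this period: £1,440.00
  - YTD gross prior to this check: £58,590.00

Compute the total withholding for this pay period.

Earnings Tax: taxable = £1,440.00
  £36.32 + 13.39% × (£1,440.00 − £400.00) = £36.32 + 13.39% × £1,040.00 = £175.58
Transit Levy: YTD £58,590.00 ≥ cap £57,240.00 → £0.00
Social Insurance: 3.67% × £1,440.00 = £52.85
Total: £175.58 + £0.00 + £52.85 = £228.43

£228.43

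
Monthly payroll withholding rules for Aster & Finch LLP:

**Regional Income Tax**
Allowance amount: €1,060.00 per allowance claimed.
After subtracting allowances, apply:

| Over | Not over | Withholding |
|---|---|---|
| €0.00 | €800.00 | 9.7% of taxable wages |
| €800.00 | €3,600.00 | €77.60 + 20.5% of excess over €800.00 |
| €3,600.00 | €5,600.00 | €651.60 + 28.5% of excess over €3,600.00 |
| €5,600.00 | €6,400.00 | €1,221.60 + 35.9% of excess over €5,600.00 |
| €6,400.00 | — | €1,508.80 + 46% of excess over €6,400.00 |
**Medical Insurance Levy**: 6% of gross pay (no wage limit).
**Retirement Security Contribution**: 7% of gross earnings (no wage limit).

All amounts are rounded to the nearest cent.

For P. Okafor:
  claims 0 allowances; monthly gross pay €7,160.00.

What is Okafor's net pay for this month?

€4,370.80

Regional Income Tax: taxable = €7,160.00
  €1,508.80 + 46% × (€7,160.00 − €6,400.00) = €1,508.80 + 46% × €760.00 = €1,858.40
Medical Insurance Levy: 6% × €7,160.00 = €429.60
Retirement Security Contribution: 7% × €7,160.00 = €501.20
Total withheld: €1,858.40 + €429.60 + €501.20 = €2,789.20
Net pay: €7,160.00 − €2,789.20 = €4,370.80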